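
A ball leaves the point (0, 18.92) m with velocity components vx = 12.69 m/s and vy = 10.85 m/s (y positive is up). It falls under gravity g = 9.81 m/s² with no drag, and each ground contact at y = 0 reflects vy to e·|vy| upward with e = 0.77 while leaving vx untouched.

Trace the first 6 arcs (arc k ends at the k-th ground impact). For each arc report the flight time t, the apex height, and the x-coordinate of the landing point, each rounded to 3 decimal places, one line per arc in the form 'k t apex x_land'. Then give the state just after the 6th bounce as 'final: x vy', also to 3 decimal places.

Arc 1: start y=18.920, vy=10.850 → t=3.360, apex=24.920, x_land=42.639, impact vy=-22.112
  bounce: vy ← 0.77·22.112 = 17.026
Arc 2: start y=0.000, vy=17.026 → t=3.471, apex=14.775, x_land=86.688, impact vy=-17.026
  bounce: vy ← 0.77·17.026 = 13.110
Arc 3: start y=0.000, vy=13.110 → t=2.673, apex=8.760, x_land=120.606, impact vy=-13.110
  bounce: vy ← 0.77·13.110 = 10.095
Arc 4: start y=0.000, vy=10.095 → t=2.058, apex=5.194, x_land=146.723, impact vy=-10.095
  bounce: vy ← 0.77·10.095 = 7.773
Arc 5: start y=0.000, vy=7.773 → t=1.585, apex=3.079, x_land=166.832, impact vy=-7.773
  bounce: vy ← 0.77·7.773 = 5.985
Arc 6: start y=0.000, vy=5.985 → t=1.220, apex=1.826, x_land=182.317, impact vy=-5.985
  bounce: vy ← 0.77·5.985 = 4.609

1 3.360 24.920 42.639
2 3.471 14.775 86.688
3 2.673 8.760 120.606
4 2.058 5.194 146.723
5 1.585 3.079 166.832
6 1.220 1.826 182.317
final: 182.317 4.609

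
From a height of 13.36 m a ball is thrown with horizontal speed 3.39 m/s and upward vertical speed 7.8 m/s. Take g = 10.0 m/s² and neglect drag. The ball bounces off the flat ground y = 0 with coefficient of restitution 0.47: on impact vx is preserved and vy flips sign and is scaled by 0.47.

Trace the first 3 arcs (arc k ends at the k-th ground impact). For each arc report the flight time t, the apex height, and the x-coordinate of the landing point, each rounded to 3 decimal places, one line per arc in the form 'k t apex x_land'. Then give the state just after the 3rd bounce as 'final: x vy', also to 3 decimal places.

Arc 1: start y=13.360, vy=7.800 → t=2.591, apex=16.402, x_land=8.784, impact vy=-18.112
  bounce: vy ← 0.47·18.112 = 8.513
Arc 2: start y=0.000, vy=8.513 → t=1.703, apex=3.623, x_land=14.556, impact vy=-8.513
  bounce: vy ← 0.47·8.513 = 4.001
Arc 3: start y=0.000, vy=4.001 → t=0.800, apex=0.800, x_land=17.268, impact vy=-4.001
  bounce: vy ← 0.47·4.001 = 1.880

1 2.591 16.402 8.784
2 1.703 3.623 14.556
3 0.800 0.800 17.268
final: 17.268 1.880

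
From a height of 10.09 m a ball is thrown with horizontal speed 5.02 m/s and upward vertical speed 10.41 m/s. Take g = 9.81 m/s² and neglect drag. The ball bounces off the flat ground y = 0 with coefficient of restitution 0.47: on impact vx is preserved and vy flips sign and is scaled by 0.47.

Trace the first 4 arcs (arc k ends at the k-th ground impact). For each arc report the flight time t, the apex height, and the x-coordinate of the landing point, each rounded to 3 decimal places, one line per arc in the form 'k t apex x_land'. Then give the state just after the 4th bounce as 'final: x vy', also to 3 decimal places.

1 2.845 15.613 14.283
2 1.677 3.449 22.702
3 0.788 0.762 26.659
4 0.370 0.168 28.519
final: 28.519 0.854

Arc 1: start y=10.090, vy=10.410 → t=2.845, apex=15.613, x_land=14.283, impact vy=-17.502
  bounce: vy ← 0.47·17.502 = 8.226
Arc 2: start y=0.000, vy=8.226 → t=1.677, apex=3.449, x_land=22.702, impact vy=-8.226
  bounce: vy ← 0.47·8.226 = 3.866
Arc 3: start y=0.000, vy=3.866 → t=0.788, apex=0.762, x_land=26.659, impact vy=-3.866
  bounce: vy ← 0.47·3.866 = 1.817
Arc 4: start y=0.000, vy=1.817 → t=0.370, apex=0.168, x_land=28.519, impact vy=-1.817
  bounce: vy ← 0.47·1.817 = 0.854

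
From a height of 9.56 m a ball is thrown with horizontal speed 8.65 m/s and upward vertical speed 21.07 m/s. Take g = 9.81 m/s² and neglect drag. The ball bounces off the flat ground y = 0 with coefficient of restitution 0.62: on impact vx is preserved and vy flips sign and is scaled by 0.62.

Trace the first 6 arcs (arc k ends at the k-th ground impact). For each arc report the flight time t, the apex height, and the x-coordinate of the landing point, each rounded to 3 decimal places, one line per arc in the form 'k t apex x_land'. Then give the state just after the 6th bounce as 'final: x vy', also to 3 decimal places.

Arc 1: start y=9.560, vy=21.070 → t=4.709, apex=32.187, x_land=40.737, impact vy=-25.130
  bounce: vy ← 0.62·25.130 = 15.581
Arc 2: start y=0.000, vy=15.581 → t=3.176, apex=12.373, x_land=68.213, impact vy=-15.581
  bounce: vy ← 0.62·15.581 = 9.660
Arc 3: start y=0.000, vy=9.660 → t=1.969, apex=4.756, x_land=85.249, impact vy=-9.660
  bounce: vy ← 0.62·9.660 = 5.989
Arc 4: start y=0.000, vy=5.989 → t=1.221, apex=1.828, x_land=95.811, impact vy=-5.989
  bounce: vy ← 0.62·5.989 = 3.713
Arc 5: start y=0.000, vy=3.713 → t=0.757, apex=0.703, x_land=102.359, impact vy=-3.713
  bounce: vy ← 0.62·3.713 = 2.302
Arc 6: start y=0.000, vy=2.302 → t=0.469, apex=0.270, x_land=106.419, impact vy=-2.302
  bounce: vy ← 0.62·2.302 = 1.427

1 4.709 32.187 40.737
2 3.176 12.373 68.213
3 1.969 4.756 85.249
4 1.221 1.828 95.811
5 0.757 0.703 102.359
6 0.469 0.270 106.419
final: 106.419 1.427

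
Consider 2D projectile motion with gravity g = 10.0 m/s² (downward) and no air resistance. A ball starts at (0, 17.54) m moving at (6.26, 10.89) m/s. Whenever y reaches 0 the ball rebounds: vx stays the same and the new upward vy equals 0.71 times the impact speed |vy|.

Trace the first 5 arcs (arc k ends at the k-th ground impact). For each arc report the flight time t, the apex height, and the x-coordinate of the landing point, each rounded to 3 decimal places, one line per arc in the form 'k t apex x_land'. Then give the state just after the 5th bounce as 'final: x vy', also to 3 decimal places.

Arc 1: start y=17.540, vy=10.890 → t=3.256, apex=23.470, x_land=20.380, impact vy=-21.665
  bounce: vy ← 0.71·21.665 = 15.382
Arc 2: start y=0.000, vy=15.382 → t=3.076, apex=11.831, x_land=39.639, impact vy=-15.382
  bounce: vy ← 0.71·15.382 = 10.922
Arc 3: start y=0.000, vy=10.922 → t=2.184, apex=5.964, x_land=53.312, impact vy=-10.922
  bounce: vy ← 0.71·10.922 = 7.754
Arc 4: start y=0.000, vy=7.754 → t=1.551, apex=3.006, x_land=63.021, impact vy=-7.754
  bounce: vy ← 0.71·7.754 = 5.506
Arc 5: start y=0.000, vy=5.506 → t=1.101, apex=1.516, x_land=69.914, impact vy=-5.506
  bounce: vy ← 0.71·5.506 = 3.909

1 3.256 23.470 20.380
2 3.076 11.831 39.639
3 2.184 5.964 53.312
4 1.551 3.006 63.021
5 1.101 1.516 69.914
final: 69.914 3.909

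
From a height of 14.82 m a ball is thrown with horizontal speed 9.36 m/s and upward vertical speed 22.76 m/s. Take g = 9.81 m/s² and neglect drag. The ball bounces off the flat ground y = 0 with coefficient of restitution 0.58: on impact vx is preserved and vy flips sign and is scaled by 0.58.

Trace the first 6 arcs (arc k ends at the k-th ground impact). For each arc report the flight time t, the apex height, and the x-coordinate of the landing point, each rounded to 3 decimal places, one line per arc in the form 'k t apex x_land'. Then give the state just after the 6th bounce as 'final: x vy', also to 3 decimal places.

Arc 1: start y=14.820, vy=22.760 → t=5.219, apex=41.223, x_land=48.851, impact vy=-28.439
  bounce: vy ← 0.58·28.439 = 16.495
Arc 2: start y=0.000, vy=16.495 → t=3.363, apex=13.867, x_land=80.327, impact vy=-16.495
  bounce: vy ← 0.58·16.495 = 9.567
Arc 3: start y=0.000, vy=9.567 → t=1.950, apex=4.665, x_land=98.583, impact vy=-9.567
  bounce: vy ← 0.58·9.567 = 5.549
Arc 4: start y=0.000, vy=5.549 → t=1.131, apex=1.569, x_land=109.171, impact vy=-5.549
  bounce: vy ← 0.58·5.549 = 3.218
Arc 5: start y=0.000, vy=3.218 → t=0.656, apex=0.528, x_land=115.313, impact vy=-3.218
  bounce: vy ← 0.58·3.218 = 1.867
Arc 6: start y=0.000, vy=1.867 → t=0.381, apex=0.178, x_land=118.875, impact vy=-1.867
  bounce: vy ← 0.58·1.867 = 1.083

1 5.219 41.223 48.851
2 3.363 13.867 80.327
3 1.950 4.665 98.583
4 1.131 1.569 109.171
5 0.656 0.528 115.313
6 0.381 0.178 118.875
final: 118.875 1.083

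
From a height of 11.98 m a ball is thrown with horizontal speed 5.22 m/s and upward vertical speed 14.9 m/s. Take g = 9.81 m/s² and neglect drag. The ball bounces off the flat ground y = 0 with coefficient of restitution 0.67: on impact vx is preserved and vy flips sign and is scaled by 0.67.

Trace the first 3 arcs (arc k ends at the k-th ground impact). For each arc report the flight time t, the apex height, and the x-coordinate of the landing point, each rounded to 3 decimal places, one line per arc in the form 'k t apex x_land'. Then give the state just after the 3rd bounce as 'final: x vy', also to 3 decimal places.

Arc 1: start y=11.980, vy=14.900 → t=3.698, apex=23.295, x_land=19.304, impact vy=-21.379
  bounce: vy ← 0.67·21.379 = 14.324
Arc 2: start y=0.000, vy=14.324 → t=2.920, apex=10.457, x_land=34.548, impact vy=-14.324
  bounce: vy ← 0.67·14.324 = 9.597
Arc 3: start y=0.000, vy=9.597 → t=1.957, apex=4.694, x_land=44.761, impact vy=-9.597
  bounce: vy ← 0.67·9.597 = 6.430

1 3.698 23.295 19.304
2 2.920 10.457 34.548
3 1.957 4.694 44.761
final: 44.761 6.430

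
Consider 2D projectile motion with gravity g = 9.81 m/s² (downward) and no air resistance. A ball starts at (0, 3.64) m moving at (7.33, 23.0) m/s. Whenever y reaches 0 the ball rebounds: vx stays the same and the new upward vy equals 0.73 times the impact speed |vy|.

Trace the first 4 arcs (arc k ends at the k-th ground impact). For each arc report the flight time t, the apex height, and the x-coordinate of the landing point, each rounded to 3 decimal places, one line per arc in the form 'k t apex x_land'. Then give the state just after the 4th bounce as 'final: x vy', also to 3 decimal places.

1 4.842 30.602 35.494
2 3.647 16.308 62.225
3 2.662 8.691 81.739
4 1.943 4.631 95.984
final: 95.984 6.959

Arc 1: start y=3.640, vy=23.000 → t=4.842, apex=30.602, x_land=35.494, impact vy=-24.503
  bounce: vy ← 0.73·24.503 = 17.887
Arc 2: start y=0.000, vy=17.887 → t=3.647, apex=16.308, x_land=62.225, impact vy=-17.887
  bounce: vy ← 0.73·17.887 = 13.058
Arc 3: start y=0.000, vy=13.058 → t=2.662, apex=8.691, x_land=81.739, impact vy=-13.058
  bounce: vy ← 0.73·13.058 = 9.532
Arc 4: start y=0.000, vy=9.532 → t=1.943, apex=4.631, x_land=95.984, impact vy=-9.532
  bounce: vy ← 0.73·9.532 = 6.959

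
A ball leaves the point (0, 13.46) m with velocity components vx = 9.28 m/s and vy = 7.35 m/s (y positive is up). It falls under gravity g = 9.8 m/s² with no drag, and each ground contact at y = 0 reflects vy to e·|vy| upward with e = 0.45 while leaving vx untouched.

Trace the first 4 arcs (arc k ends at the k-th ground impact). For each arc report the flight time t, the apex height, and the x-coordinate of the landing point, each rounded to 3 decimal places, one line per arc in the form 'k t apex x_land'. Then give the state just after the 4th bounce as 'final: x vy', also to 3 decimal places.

Arc 1: start y=13.460, vy=7.350 → t=2.569, apex=16.216, x_land=23.842, impact vy=-17.828
  bounce: vy ← 0.45·17.828 = 8.023
Arc 2: start y=0.000, vy=8.023 → t=1.637, apex=3.284, x_land=39.036, impact vy=-8.023
  bounce: vy ← 0.45·8.023 = 3.610
Arc 3: start y=0.000, vy=3.610 → t=0.737, apex=0.665, x_land=45.873, impact vy=-3.610
  bounce: vy ← 0.45·3.610 = 1.625
Arc 4: start y=0.000, vy=1.625 → t=0.332, apex=0.135, x_land=48.950, impact vy=-1.625
  bounce: vy ← 0.45·1.625 = 0.731

1 2.569 16.216 23.842
2 1.637 3.284 39.036
3 0.737 0.665 45.873
4 0.332 0.135 48.950
final: 48.950 0.731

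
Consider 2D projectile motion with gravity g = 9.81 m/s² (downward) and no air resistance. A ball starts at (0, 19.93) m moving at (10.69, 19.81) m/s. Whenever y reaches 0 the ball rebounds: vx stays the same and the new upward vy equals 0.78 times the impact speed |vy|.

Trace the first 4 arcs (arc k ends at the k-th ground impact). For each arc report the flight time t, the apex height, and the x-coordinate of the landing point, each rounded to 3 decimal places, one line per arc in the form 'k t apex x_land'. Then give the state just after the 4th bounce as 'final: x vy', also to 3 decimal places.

Arc 1: start y=19.930, vy=19.810 → t=4.873, apex=39.932, x_land=52.088, impact vy=-27.990
  bounce: vy ← 0.78·27.990 = 21.833
Arc 2: start y=0.000, vy=21.833 → t=4.451, apex=24.295, x_land=99.670, impact vy=-21.833
  bounce: vy ← 0.78·21.833 = 17.029
Arc 3: start y=0.000, vy=17.029 → t=3.472, apex=14.781, x_land=136.784, impact vy=-17.029
  bounce: vy ← 0.78·17.029 = 13.283
Arc 4: start y=0.000, vy=13.283 → t=2.708, apex=8.993, x_land=165.733, impact vy=-13.283
  bounce: vy ← 0.78·13.283 = 10.361

1 4.873 39.932 52.088
2 4.451 24.295 99.670
3 3.472 14.781 136.784
4 2.708 8.993 165.733
final: 165.733 10.361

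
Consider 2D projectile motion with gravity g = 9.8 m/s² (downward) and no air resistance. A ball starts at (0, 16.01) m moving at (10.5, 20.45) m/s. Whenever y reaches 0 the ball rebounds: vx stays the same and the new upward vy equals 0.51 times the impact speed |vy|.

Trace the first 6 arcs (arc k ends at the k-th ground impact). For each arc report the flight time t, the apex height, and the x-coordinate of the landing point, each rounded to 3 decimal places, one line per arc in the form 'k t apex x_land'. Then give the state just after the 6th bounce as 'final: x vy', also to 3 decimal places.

1 4.847 37.347 50.899
2 2.816 9.714 80.466
3 1.436 2.527 95.546
4 0.732 0.657 103.237
5 0.374 0.171 107.159
6 0.191 0.044 109.159
final: 109.159 0.476

Arc 1: start y=16.010, vy=20.450 → t=4.847, apex=37.347, x_land=50.899, impact vy=-27.055
  bounce: vy ← 0.51·27.055 = 13.798
Arc 2: start y=0.000, vy=13.798 → t=2.816, apex=9.714, x_land=80.466, impact vy=-13.798
  bounce: vy ← 0.51·13.798 = 7.037
Arc 3: start y=0.000, vy=7.037 → t=1.436, apex=2.527, x_land=95.546, impact vy=-7.037
  bounce: vy ← 0.51·7.037 = 3.589
Arc 4: start y=0.000, vy=3.589 → t=0.732, apex=0.657, x_land=103.237, impact vy=-3.589
  bounce: vy ← 0.51·3.589 = 1.830
Arc 5: start y=0.000, vy=1.830 → t=0.374, apex=0.171, x_land=107.159, impact vy=-1.830
  bounce: vy ← 0.51·1.830 = 0.933
Arc 6: start y=0.000, vy=0.933 → t=0.191, apex=0.044, x_land=109.159, impact vy=-0.933
  bounce: vy ← 0.51·0.933 = 0.476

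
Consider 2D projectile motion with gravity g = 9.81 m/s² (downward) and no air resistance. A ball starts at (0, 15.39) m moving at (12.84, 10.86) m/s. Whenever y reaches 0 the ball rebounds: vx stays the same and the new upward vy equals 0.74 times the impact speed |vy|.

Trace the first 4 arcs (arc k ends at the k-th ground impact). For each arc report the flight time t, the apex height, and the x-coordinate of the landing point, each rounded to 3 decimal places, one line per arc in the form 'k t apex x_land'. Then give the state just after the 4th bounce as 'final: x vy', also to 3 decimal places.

Arc 1: start y=15.390, vy=10.860 → t=3.196, apex=21.401, x_land=41.035, impact vy=-20.491
  bounce: vy ← 0.74·20.491 = 15.164
Arc 2: start y=0.000, vy=15.164 → t=3.091, apex=11.719, x_land=80.729, impact vy=-15.164
  bounce: vy ← 0.74·15.164 = 11.221
Arc 3: start y=0.000, vy=11.221 → t=2.288, apex=6.417, x_land=110.102, impact vy=-11.221
  bounce: vy ← 0.74·11.221 = 8.304
Arc 4: start y=0.000, vy=8.304 → t=1.693, apex=3.514, x_land=131.839, impact vy=-8.304
  bounce: vy ← 0.74·8.304 = 6.145

1 3.196 21.401 41.035
2 3.091 11.719 80.729
3 2.288 6.417 110.102
4 1.693 3.514 131.839
final: 131.839 6.145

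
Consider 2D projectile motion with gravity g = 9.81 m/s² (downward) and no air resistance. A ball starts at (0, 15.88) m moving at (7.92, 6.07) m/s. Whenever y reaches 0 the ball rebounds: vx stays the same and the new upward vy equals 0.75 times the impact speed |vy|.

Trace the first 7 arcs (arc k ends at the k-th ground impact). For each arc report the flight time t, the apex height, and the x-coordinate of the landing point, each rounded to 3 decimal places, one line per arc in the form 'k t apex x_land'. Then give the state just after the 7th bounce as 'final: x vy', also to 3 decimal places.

Arc 1: start y=15.880, vy=6.070 → t=2.521, apex=17.758, x_land=19.970, impact vy=-18.666
  bounce: vy ← 0.75·18.666 = 13.999
Arc 2: start y=0.000, vy=13.999 → t=2.854, apex=9.989, x_land=42.575, impact vy=-13.999
  bounce: vy ← 0.75·13.999 = 10.499
Arc 3: start y=0.000, vy=10.499 → t=2.141, apex=5.619, x_land=59.528, impact vy=-10.499
  bounce: vy ← 0.75·10.499 = 7.875
Arc 4: start y=0.000, vy=7.875 → t=1.605, apex=3.161, x_land=72.243, impact vy=-7.875
  bounce: vy ← 0.75·7.875 = 5.906
Arc 5: start y=0.000, vy=5.906 → t=1.204, apex=1.778, x_land=81.779, impact vy=-5.906
  bounce: vy ← 0.75·5.906 = 4.429
Arc 6: start y=0.000, vy=4.429 → t=0.903, apex=1.000, x_land=88.931, impact vy=-4.429
  bounce: vy ← 0.75·4.429 = 3.322
Arc 7: start y=0.000, vy=3.322 → t=0.677, apex=0.563, x_land=94.295, impact vy=-3.322
  bounce: vy ← 0.75·3.322 = 2.492

1 2.521 17.758 19.970
2 2.854 9.989 42.575
3 2.141 5.619 59.528
4 1.605 3.161 72.243
5 1.204 1.778 81.779
6 0.903 1.000 88.931
7 0.677 0.563 94.295
final: 94.295 2.492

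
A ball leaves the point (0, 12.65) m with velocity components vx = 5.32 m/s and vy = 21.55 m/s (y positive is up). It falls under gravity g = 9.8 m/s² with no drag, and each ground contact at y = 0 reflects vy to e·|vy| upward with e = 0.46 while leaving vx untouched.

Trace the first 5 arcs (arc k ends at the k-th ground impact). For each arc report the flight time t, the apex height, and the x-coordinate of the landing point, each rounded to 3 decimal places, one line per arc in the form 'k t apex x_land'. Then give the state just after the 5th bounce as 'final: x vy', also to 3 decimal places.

Arc 1: start y=12.650, vy=21.550 → t=4.922, apex=36.344, x_land=26.187, impact vy=-26.690
  bounce: vy ← 0.46·26.690 = 12.277
Arc 2: start y=0.000, vy=12.277 → t=2.506, apex=7.690, x_land=39.517, impact vy=-12.277
  bounce: vy ← 0.46·12.277 = 5.648
Arc 3: start y=0.000, vy=5.648 → t=1.153, apex=1.627, x_land=45.649, impact vy=-5.648
  bounce: vy ← 0.46·5.648 = 2.598
Arc 4: start y=0.000, vy=2.598 → t=0.530, apex=0.344, x_land=48.469, impact vy=-2.598
  bounce: vy ← 0.46·2.598 = 1.195
Arc 5: start y=0.000, vy=1.195 → t=0.244, apex=0.073, x_land=49.767, impact vy=-1.195
  bounce: vy ← 0.46·1.195 = 0.550

1 4.922 36.344 26.187
2 2.506 7.690 39.517
3 1.153 1.627 45.649
4 0.530 0.344 48.469
5 0.244 0.073 49.767
final: 49.767 0.550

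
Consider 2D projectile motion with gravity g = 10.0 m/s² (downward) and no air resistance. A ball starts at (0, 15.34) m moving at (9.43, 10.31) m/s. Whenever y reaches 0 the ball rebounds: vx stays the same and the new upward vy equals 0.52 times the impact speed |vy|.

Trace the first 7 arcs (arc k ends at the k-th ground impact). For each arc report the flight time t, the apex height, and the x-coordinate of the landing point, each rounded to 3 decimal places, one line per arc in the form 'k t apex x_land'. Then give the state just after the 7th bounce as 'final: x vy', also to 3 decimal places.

1 3.063 20.655 28.889
2 2.114 5.585 48.821
3 1.099 1.510 59.187
4 0.572 0.408 64.576
5 0.297 0.110 67.379
6 0.155 0.030 68.837
7 0.080 0.008 69.594
final: 69.594 0.209

Arc 1: start y=15.340, vy=10.310 → t=3.063, apex=20.655, x_land=28.889, impact vy=-20.325
  bounce: vy ← 0.52·20.325 = 10.569
Arc 2: start y=0.000, vy=10.569 → t=2.114, apex=5.585, x_land=48.821, impact vy=-10.569
  bounce: vy ← 0.52·10.569 = 5.496
Arc 3: start y=0.000, vy=5.496 → t=1.099, apex=1.510, x_land=59.187, impact vy=-5.496
  bounce: vy ← 0.52·5.496 = 2.858
Arc 4: start y=0.000, vy=2.858 → t=0.572, apex=0.408, x_land=64.576, impact vy=-2.858
  bounce: vy ← 0.52·2.858 = 1.486
Arc 5: start y=0.000, vy=1.486 → t=0.297, apex=0.110, x_land=67.379, impact vy=-1.486
  bounce: vy ← 0.52·1.486 = 0.773
Arc 6: start y=0.000, vy=0.773 → t=0.155, apex=0.030, x_land=68.837, impact vy=-0.773
  bounce: vy ← 0.52·0.773 = 0.402
Arc 7: start y=0.000, vy=0.402 → t=0.080, apex=0.008, x_land=69.594, impact vy=-0.402
  bounce: vy ← 0.52·0.402 = 0.209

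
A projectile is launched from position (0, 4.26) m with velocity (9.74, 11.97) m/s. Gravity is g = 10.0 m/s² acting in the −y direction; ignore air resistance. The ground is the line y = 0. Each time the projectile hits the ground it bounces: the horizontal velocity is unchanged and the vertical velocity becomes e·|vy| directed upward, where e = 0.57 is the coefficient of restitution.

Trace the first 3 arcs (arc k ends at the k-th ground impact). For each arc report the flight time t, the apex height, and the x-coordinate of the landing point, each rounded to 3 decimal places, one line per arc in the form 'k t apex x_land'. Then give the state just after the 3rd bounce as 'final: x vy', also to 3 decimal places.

1 2.709 11.424 26.381
2 1.723 3.712 43.165
3 0.982 1.206 52.732
final: 52.732 2.799

Arc 1: start y=4.260, vy=11.970 → t=2.709, apex=11.424, x_land=26.381, impact vy=-15.116
  bounce: vy ← 0.57·15.116 = 8.616
Arc 2: start y=0.000, vy=8.616 → t=1.723, apex=3.712, x_land=43.165, impact vy=-8.616
  bounce: vy ← 0.57·8.616 = 4.911
Arc 3: start y=0.000, vy=4.911 → t=0.982, apex=1.206, x_land=52.732, impact vy=-4.911
  bounce: vy ← 0.57·4.911 = 2.799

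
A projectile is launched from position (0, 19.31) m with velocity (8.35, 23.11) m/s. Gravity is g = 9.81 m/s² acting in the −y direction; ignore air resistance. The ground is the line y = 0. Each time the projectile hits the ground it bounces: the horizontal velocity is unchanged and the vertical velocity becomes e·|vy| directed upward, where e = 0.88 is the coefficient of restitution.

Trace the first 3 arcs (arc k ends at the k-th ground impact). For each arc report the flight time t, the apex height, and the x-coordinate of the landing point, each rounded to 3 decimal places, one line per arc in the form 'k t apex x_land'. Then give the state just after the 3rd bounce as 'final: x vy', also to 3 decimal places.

Arc 1: start y=19.310, vy=23.110 → t=5.436, apex=46.531, x_land=45.389, impact vy=-30.215
  bounce: vy ← 0.88·30.215 = 26.589
Arc 2: start y=0.000, vy=26.589 → t=5.421, apex=36.033, x_land=90.652, impact vy=-26.589
  bounce: vy ← 0.88·26.589 = 23.398
Arc 3: start y=0.000, vy=23.398 → t=4.770, apex=27.904, x_land=130.484, impact vy=-23.398
  bounce: vy ← 0.88·23.398 = 20.591

1 5.436 46.531 45.389
2 5.421 36.033 90.652
3 4.770 27.904 130.484
final: 130.484 20.591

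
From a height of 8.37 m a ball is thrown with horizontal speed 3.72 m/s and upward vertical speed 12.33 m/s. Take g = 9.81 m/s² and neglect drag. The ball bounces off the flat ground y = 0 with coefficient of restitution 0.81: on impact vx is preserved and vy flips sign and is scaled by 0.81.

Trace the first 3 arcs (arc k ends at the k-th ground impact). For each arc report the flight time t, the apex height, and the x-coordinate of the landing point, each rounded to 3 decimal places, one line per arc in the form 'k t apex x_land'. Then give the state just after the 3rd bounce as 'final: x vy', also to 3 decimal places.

Arc 1: start y=8.370, vy=12.330 → t=3.070, apex=16.119, x_land=11.419, impact vy=-17.783
  bounce: vy ← 0.81·17.783 = 14.405
Arc 2: start y=0.000, vy=14.405 → t=2.937, apex=10.575, x_land=22.344, impact vy=-14.405
  bounce: vy ← 0.81·14.405 = 11.668
Arc 3: start y=0.000, vy=11.668 → t=2.379, apex=6.939, x_land=31.193, impact vy=-11.668
  bounce: vy ← 0.81·11.668 = 9.451

1 3.070 16.119 11.419
2 2.937 10.575 22.344
3 2.379 6.939 31.193
final: 31.193 9.451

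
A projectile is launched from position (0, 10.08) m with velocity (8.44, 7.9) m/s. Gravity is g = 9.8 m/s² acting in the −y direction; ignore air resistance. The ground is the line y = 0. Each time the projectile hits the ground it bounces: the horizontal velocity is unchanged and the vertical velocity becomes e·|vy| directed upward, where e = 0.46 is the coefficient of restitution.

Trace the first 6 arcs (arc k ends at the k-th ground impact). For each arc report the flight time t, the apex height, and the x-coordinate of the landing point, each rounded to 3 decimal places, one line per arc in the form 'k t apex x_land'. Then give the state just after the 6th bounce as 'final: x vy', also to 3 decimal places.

Arc 1: start y=10.080, vy=7.900 → t=2.451, apex=13.264, x_land=20.690, impact vy=-16.124
  bounce: vy ← 0.46·16.124 = 7.417
Arc 2: start y=0.000, vy=7.417 → t=1.514, apex=2.807, x_land=33.465, impact vy=-7.417
  bounce: vy ← 0.46·7.417 = 3.412
Arc 3: start y=0.000, vy=3.412 → t=0.696, apex=0.594, x_land=39.342, impact vy=-3.412
  bounce: vy ← 0.46·3.412 = 1.569
Arc 4: start y=0.000, vy=1.569 → t=0.320, apex=0.126, x_land=42.045, impact vy=-1.569
  bounce: vy ← 0.46·1.569 = 0.722
Arc 5: start y=0.000, vy=0.722 → t=0.147, apex=0.027, x_land=43.289, impact vy=-0.722
  bounce: vy ← 0.46·0.722 = 0.332
Arc 6: start y=0.000, vy=0.332 → t=0.068, apex=0.006, x_land=43.861, impact vy=-0.332
  bounce: vy ← 0.46·0.332 = 0.153

1 2.451 13.264 20.690
2 1.514 2.807 33.465
3 0.696 0.594 39.342
4 0.320 0.126 42.045
5 0.147 0.027 43.289
6 0.068 0.006 43.861
final: 43.861 0.153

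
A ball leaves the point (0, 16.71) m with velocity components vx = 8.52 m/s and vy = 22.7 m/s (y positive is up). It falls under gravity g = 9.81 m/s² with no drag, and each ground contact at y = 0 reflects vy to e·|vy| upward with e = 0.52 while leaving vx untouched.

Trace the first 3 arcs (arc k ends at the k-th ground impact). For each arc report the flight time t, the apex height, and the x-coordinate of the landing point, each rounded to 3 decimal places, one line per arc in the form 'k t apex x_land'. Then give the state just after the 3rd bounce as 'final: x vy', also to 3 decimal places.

Arc 1: start y=16.710, vy=22.700 → t=5.274, apex=42.974, x_land=44.934, impact vy=-29.037
  bounce: vy ← 0.52·29.037 = 15.099
Arc 2: start y=0.000, vy=15.099 → t=3.078, apex=11.620, x_land=71.161, impact vy=-15.099
  bounce: vy ← 0.52·15.099 = 7.852
Arc 3: start y=0.000, vy=7.852 → t=1.601, apex=3.142, x_land=84.799, impact vy=-7.852
  bounce: vy ← 0.52·7.852 = 4.083

1 5.274 42.974 44.934
2 3.078 11.620 71.161
3 1.601 3.142 84.799
final: 84.799 4.083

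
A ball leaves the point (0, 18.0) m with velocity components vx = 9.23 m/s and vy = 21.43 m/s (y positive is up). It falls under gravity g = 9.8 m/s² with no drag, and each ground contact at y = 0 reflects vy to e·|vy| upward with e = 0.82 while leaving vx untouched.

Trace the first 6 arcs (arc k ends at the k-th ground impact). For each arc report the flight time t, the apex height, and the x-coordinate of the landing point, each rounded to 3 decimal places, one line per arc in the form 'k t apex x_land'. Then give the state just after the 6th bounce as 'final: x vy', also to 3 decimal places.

Arc 1: start y=18.000, vy=21.430 → t=5.095, apex=41.431, x_land=47.023, impact vy=-28.496
  bounce: vy ← 0.82·28.496 = 23.367
Arc 2: start y=0.000, vy=23.367 → t=4.769, apex=27.858, x_land=91.038, impact vy=-23.367
  bounce: vy ← 0.82·23.367 = 19.161
Arc 3: start y=0.000, vy=19.161 → t=3.910, apex=18.732, x_land=127.131, impact vy=-19.161
  bounce: vy ← 0.82·19.161 = 15.712
Arc 4: start y=0.000, vy=15.712 → t=3.207, apex=12.595, x_land=156.728, impact vy=-15.712
  bounce: vy ← 0.82·15.712 = 12.884
Arc 5: start y=0.000, vy=12.884 → t=2.629, apex=8.469, x_land=180.997, impact vy=-12.884
  bounce: vy ← 0.82·12.884 = 10.565
Arc 6: start y=0.000, vy=10.565 → t=2.156, apex=5.695, x_land=200.897, impact vy=-10.565
  bounce: vy ← 0.82·10.565 = 8.663

1 5.095 41.431 47.023
2 4.769 27.858 91.038
3 3.910 18.732 127.131
4 3.207 12.595 156.728
5 2.629 8.469 180.997
6 2.156 5.695 200.897
final: 200.897 8.663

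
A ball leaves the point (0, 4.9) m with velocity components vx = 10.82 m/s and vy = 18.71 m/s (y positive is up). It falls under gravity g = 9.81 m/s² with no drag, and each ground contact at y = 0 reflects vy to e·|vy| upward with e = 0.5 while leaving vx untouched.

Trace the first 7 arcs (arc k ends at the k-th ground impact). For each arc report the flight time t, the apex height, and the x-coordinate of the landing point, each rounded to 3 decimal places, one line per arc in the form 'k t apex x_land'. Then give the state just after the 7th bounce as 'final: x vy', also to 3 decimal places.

Arc 1: start y=4.900, vy=18.710 → t=4.060, apex=22.742, x_land=43.935, impact vy=-21.123
  bounce: vy ← 0.5·21.123 = 10.562
Arc 2: start y=0.000, vy=10.562 → t=2.153, apex=5.686, x_land=67.233, impact vy=-10.562
  bounce: vy ← 0.5·10.562 = 5.281
Arc 3: start y=0.000, vy=5.281 → t=1.077, apex=1.421, x_land=78.882, impact vy=-5.281
  bounce: vy ← 0.5·5.281 = 2.640
Arc 4: start y=0.000, vy=2.640 → t=0.538, apex=0.355, x_land=84.707, impact vy=-2.640
  bounce: vy ← 0.5·2.640 = 1.320
Arc 5: start y=0.000, vy=1.320 → t=0.269, apex=0.089, x_land=87.619, impact vy=-1.320
  bounce: vy ← 0.5·1.320 = 0.660
Arc 6: start y=0.000, vy=0.660 → t=0.135, apex=0.022, x_land=89.075, impact vy=-0.660
  bounce: vy ← 0.5·0.660 = 0.330
Arc 7: start y=0.000, vy=0.330 → t=0.067, apex=0.006, x_land=89.803, impact vy=-0.330
  bounce: vy ← 0.5·0.330 = 0.165

1 4.060 22.742 43.935
2 2.153 5.686 67.233
3 1.077 1.421 78.882
4 0.538 0.355 84.707
5 0.269 0.089 87.619
6 0.135 0.022 89.075
7 0.067 0.006 89.803
final: 89.803 0.165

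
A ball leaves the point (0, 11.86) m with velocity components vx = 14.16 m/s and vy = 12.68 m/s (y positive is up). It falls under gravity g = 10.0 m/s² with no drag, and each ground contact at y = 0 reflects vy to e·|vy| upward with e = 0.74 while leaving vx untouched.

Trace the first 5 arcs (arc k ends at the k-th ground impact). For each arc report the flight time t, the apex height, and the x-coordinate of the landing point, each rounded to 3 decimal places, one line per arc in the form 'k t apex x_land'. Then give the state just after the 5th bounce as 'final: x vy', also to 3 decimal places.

Arc 1: start y=11.860, vy=12.680 → t=3.263, apex=19.899, x_land=46.203, impact vy=-19.949
  bounce: vy ← 0.74·19.949 = 14.763
Arc 2: start y=0.000, vy=14.763 → t=2.953, apex=10.897, x_land=88.011, impact vy=-14.763
  bounce: vy ← 0.74·14.763 = 10.924
Arc 3: start y=0.000, vy=10.924 → t=2.185, apex=5.967, x_land=118.949, impact vy=-10.924
  bounce: vy ← 0.74·10.924 = 8.084
Arc 4: start y=0.000, vy=8.084 → t=1.617, apex=3.268, x_land=141.843, impact vy=-8.084
  bounce: vy ← 0.74·8.084 = 5.982
Arc 5: start y=0.000, vy=5.982 → t=1.196, apex=1.789, x_land=158.784, impact vy=-5.982
  bounce: vy ← 0.74·5.982 = 4.427

1 3.263 19.899 46.203
2 2.953 10.897 88.011
3 2.185 5.967 118.949
4 1.617 3.268 141.843
5 1.196 1.789 158.784
final: 158.784 4.427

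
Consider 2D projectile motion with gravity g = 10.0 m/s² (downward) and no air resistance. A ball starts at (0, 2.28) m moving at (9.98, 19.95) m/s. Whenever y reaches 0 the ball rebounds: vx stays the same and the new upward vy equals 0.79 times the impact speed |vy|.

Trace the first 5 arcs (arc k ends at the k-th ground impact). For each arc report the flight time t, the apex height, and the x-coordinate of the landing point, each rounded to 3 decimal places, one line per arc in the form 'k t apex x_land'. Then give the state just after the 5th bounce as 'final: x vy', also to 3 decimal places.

1 4.101 22.180 40.930
2 3.328 13.843 74.141
3 2.629 8.639 100.378
4 2.077 5.392 121.105
5 1.641 3.365 137.479
final: 137.479 6.481

Arc 1: start y=2.280, vy=19.950 → t=4.101, apex=22.180, x_land=40.930, impact vy=-21.062
  bounce: vy ← 0.79·21.062 = 16.639
Arc 2: start y=0.000, vy=16.639 → t=3.328, apex=13.843, x_land=74.141, impact vy=-16.639
  bounce: vy ← 0.79·16.639 = 13.145
Arc 3: start y=0.000, vy=13.145 → t=2.629, apex=8.639, x_land=100.378, impact vy=-13.145
  bounce: vy ← 0.79·13.145 = 10.384
Arc 4: start y=0.000, vy=10.384 → t=2.077, apex=5.392, x_land=121.105, impact vy=-10.384
  bounce: vy ← 0.79·10.384 = 8.204
Arc 5: start y=0.000, vy=8.204 → t=1.641, apex=3.365, x_land=137.479, impact vy=-8.204
  bounce: vy ← 0.79·8.204 = 6.481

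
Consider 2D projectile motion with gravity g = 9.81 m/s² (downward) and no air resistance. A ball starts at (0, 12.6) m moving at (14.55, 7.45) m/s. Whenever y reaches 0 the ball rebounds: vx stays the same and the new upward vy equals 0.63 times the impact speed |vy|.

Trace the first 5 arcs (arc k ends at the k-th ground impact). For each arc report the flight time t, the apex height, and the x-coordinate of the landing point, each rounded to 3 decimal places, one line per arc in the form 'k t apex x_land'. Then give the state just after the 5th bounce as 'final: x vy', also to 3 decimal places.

Arc 1: start y=12.600, vy=7.450 → t=2.533, apex=15.429, x_land=36.855, impact vy=-17.399
  bounce: vy ← 0.63·17.399 = 10.961
Arc 2: start y=0.000, vy=10.961 → t=2.235, apex=6.124, x_land=69.370, impact vy=-10.961
  bounce: vy ← 0.63·10.961 = 6.906
Arc 3: start y=0.000, vy=6.906 → t=1.408, apex=2.431, x_land=89.854, impact vy=-6.906
  bounce: vy ← 0.63·6.906 = 4.350
Arc 4: start y=0.000, vy=4.350 → t=0.887, apex=0.965, x_land=102.759, impact vy=-4.350
  bounce: vy ← 0.63·4.350 = 2.741
Arc 5: start y=0.000, vy=2.741 → t=0.559, apex=0.383, x_land=110.890, impact vy=-2.741
  bounce: vy ← 0.63·2.741 = 1.727

1 2.533 15.429 36.855
2 2.235 6.124 69.370
3 1.408 2.431 89.854
4 0.887 0.965 102.759
5 0.559 0.383 110.890
final: 110.890 1.727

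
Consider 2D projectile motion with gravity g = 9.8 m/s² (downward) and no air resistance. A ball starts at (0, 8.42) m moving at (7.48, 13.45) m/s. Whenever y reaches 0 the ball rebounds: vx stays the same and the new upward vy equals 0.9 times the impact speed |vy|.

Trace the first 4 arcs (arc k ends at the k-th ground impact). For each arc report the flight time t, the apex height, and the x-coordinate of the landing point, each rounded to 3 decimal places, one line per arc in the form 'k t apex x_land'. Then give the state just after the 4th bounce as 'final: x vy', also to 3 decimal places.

Arc 1: start y=8.420, vy=13.450 → t=3.270, apex=17.650, x_land=24.462, impact vy=-18.599
  bounce: vy ← 0.9·18.599 = 16.739
Arc 2: start y=0.000, vy=16.739 → t=3.416, apex=14.296, x_land=50.015, impact vy=-16.739
  bounce: vy ← 0.9·16.739 = 15.065
Arc 3: start y=0.000, vy=15.065 → t=3.075, apex=11.580, x_land=73.013, impact vy=-15.065
  bounce: vy ← 0.9·15.065 = 13.559
Arc 4: start y=0.000, vy=13.559 → t=2.767, apex=9.380, x_land=93.711, impact vy=-13.559
  bounce: vy ← 0.9·13.559 = 12.203

1 3.270 17.650 24.462
2 3.416 14.296 50.015
3 3.075 11.580 73.013
4 2.767 9.380 93.711
final: 93.711 12.203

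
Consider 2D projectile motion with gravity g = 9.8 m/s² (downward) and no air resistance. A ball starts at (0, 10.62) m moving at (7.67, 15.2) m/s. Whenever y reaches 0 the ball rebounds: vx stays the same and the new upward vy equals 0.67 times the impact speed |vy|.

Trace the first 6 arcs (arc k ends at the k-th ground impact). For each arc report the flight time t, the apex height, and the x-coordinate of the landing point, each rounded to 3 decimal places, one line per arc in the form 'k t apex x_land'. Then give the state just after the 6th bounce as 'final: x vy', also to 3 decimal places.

1 3.689 22.408 28.298
2 2.866 10.059 50.277
3 1.920 4.515 65.003
4 1.286 2.027 74.869
5 0.862 0.910 81.479
6 0.577 0.408 85.908
final: 85.908 1.896

Arc 1: start y=10.620, vy=15.200 → t=3.689, apex=22.408, x_land=28.298, impact vy=-20.957
  bounce: vy ← 0.67·20.957 = 14.041
Arc 2: start y=0.000, vy=14.041 → t=2.866, apex=10.059, x_land=50.277, impact vy=-14.041
  bounce: vy ← 0.67·14.041 = 9.408
Arc 3: start y=0.000, vy=9.408 → t=1.920, apex=4.515, x_land=65.003, impact vy=-9.408
  bounce: vy ← 0.67·9.408 = 6.303
Arc 4: start y=0.000, vy=6.303 → t=1.286, apex=2.027, x_land=74.869, impact vy=-6.303
  bounce: vy ← 0.67·6.303 = 4.223
Arc 5: start y=0.000, vy=4.223 → t=0.862, apex=0.910, x_land=81.479, impact vy=-4.223
  bounce: vy ← 0.67·4.223 = 2.829
Arc 6: start y=0.000, vy=2.829 → t=0.577, apex=0.408, x_land=85.908, impact vy=-2.829
  bounce: vy ← 0.67·2.829 = 1.896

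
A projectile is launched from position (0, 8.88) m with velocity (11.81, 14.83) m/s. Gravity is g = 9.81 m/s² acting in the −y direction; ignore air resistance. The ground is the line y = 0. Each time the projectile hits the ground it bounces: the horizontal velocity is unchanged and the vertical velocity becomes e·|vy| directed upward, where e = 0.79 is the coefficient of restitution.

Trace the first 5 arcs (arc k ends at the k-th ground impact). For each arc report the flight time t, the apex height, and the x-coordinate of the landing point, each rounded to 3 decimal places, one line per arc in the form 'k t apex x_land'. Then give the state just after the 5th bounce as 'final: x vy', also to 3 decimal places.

1 3.536 20.089 41.754
2 3.198 12.538 79.518
3 2.526 7.825 109.351
4 1.996 4.883 132.919
5 1.577 3.048 151.538
final: 151.538 6.109

Arc 1: start y=8.880, vy=14.830 → t=3.536, apex=20.089, x_land=41.754, impact vy=-19.853
  bounce: vy ← 0.79·19.853 = 15.684
Arc 2: start y=0.000, vy=15.684 → t=3.198, apex=12.538, x_land=79.518, impact vy=-15.684
  bounce: vy ← 0.79·15.684 = 12.390
Arc 3: start y=0.000, vy=12.390 → t=2.526, apex=7.825, x_land=109.351, impact vy=-12.390
  bounce: vy ← 0.79·12.390 = 9.788
Arc 4: start y=0.000, vy=9.788 → t=1.996, apex=4.883, x_land=132.919, impact vy=-9.788
  bounce: vy ← 0.79·9.788 = 7.733
Arc 5: start y=0.000, vy=7.733 → t=1.577, apex=3.048, x_land=151.538, impact vy=-7.733
  bounce: vy ← 0.79·7.733 = 6.109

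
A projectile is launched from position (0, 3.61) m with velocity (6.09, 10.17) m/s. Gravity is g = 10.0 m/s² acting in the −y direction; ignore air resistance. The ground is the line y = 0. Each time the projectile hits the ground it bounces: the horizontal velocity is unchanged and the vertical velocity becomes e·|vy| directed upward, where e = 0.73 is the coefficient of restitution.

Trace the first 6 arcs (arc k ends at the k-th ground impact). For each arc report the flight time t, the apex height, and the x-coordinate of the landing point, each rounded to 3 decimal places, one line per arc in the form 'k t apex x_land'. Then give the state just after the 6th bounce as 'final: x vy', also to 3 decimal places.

1 2.342 8.781 14.264
2 1.935 4.680 26.048
3 1.412 2.494 34.649
4 1.031 1.329 40.929
5 0.753 0.708 45.513
6 0.549 0.377 48.859
final: 48.859 2.006

Arc 1: start y=3.610, vy=10.170 → t=2.342, apex=8.781, x_land=14.264, impact vy=-13.253
  bounce: vy ← 0.73·13.253 = 9.674
Arc 2: start y=0.000, vy=9.674 → t=1.935, apex=4.680, x_land=26.048, impact vy=-9.674
  bounce: vy ← 0.73·9.674 = 7.062
Arc 3: start y=0.000, vy=7.062 → t=1.412, apex=2.494, x_land=34.649, impact vy=-7.062
  bounce: vy ← 0.73·7.062 = 5.155
Arc 4: start y=0.000, vy=5.155 → t=1.031, apex=1.329, x_land=40.929, impact vy=-5.155
  bounce: vy ← 0.73·5.155 = 3.763
Arc 5: start y=0.000, vy=3.763 → t=0.753, apex=0.708, x_land=45.513, impact vy=-3.763
  bounce: vy ← 0.73·3.763 = 2.747
Arc 6: start y=0.000, vy=2.747 → t=0.549, apex=0.377, x_land=48.859, impact vy=-2.747
  bounce: vy ← 0.73·2.747 = 2.006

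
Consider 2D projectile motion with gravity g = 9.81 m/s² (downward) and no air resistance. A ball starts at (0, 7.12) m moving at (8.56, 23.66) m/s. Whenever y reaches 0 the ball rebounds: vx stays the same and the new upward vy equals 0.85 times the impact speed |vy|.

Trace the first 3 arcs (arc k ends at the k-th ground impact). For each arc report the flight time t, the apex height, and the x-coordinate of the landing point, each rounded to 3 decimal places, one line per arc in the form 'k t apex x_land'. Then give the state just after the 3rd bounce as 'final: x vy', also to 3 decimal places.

1 5.108 35.652 43.723
2 4.583 25.758 82.955
3 3.896 18.611 116.303
final: 116.303 16.242

Arc 1: start y=7.120, vy=23.660 → t=5.108, apex=35.652, x_land=43.723, impact vy=-26.448
  bounce: vy ← 0.85·26.448 = 22.481
Arc 2: start y=0.000, vy=22.481 → t=4.583, apex=25.758, x_land=82.955, impact vy=-22.481
  bounce: vy ← 0.85·22.481 = 19.109
Arc 3: start y=0.000, vy=19.109 → t=3.896, apex=18.611, x_land=116.303, impact vy=-19.109
  bounce: vy ← 0.85·19.109 = 16.242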